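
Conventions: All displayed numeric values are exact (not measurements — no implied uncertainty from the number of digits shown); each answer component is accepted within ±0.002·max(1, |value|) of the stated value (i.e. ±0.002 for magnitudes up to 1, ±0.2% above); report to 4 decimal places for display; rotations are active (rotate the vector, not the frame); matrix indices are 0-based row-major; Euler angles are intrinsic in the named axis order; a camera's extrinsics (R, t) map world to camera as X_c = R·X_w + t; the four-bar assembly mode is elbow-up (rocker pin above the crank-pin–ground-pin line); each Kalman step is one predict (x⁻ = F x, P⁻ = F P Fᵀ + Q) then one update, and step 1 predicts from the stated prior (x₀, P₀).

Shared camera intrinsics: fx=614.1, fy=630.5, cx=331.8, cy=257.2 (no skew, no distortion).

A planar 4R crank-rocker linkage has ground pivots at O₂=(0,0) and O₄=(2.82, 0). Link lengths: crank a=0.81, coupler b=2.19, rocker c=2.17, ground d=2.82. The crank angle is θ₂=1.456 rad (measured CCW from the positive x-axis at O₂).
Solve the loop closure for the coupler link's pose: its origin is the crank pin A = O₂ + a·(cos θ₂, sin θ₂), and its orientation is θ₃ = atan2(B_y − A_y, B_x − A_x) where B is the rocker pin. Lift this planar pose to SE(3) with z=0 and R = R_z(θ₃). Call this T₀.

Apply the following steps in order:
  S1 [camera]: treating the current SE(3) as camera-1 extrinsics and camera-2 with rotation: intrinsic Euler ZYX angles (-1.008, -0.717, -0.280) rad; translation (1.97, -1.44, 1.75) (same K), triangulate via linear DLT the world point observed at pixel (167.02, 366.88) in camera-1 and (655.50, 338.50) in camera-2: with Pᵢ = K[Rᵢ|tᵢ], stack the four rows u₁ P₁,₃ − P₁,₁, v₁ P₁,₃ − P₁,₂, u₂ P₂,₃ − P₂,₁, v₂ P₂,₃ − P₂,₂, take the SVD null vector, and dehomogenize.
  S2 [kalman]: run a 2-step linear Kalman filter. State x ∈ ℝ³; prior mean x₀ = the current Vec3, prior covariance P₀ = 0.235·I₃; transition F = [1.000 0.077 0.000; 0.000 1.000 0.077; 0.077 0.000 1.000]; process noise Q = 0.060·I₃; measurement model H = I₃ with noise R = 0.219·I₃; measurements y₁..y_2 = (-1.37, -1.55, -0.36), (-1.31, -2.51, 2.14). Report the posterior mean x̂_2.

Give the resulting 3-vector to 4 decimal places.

source (fourbar_fk): coupler pose = R=[0.8429 -0.5381 0.0000; 0.5381 0.8429 0.0000; 0.0000 0.0000 1.0000], t=(0.0928, 0.8047, 0.0000)
after S1 (triangulate): (-0.7674, -0.0659, 1.9328)
after S2 (kf_track): (-1.2721, -1.5868, 1.2075)

result = (-1.2721, -1.5868, 1.2075)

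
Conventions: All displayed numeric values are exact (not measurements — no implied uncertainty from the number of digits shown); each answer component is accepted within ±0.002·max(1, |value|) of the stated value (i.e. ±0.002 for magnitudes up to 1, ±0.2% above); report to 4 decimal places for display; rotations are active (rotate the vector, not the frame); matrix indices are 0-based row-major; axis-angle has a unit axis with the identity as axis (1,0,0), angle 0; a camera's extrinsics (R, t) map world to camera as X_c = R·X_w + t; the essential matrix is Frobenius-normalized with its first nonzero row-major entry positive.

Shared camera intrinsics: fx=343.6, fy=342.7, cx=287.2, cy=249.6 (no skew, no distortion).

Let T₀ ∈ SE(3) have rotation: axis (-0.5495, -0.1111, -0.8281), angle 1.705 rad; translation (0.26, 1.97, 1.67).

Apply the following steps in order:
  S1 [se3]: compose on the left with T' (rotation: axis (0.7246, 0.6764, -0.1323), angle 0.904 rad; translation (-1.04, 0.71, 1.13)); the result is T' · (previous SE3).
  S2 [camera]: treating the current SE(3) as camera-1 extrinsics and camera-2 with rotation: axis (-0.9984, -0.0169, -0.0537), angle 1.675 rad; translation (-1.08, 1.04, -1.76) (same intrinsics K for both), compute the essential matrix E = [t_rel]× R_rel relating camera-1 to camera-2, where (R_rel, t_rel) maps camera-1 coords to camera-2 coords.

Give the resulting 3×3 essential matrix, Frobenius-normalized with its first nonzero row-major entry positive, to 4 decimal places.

after S1 (compose_se3): R=[0.2619 0.4758 0.8396; -0.9564 0.2445 0.1598; -0.1293 -0.8449 0.5191], t=(0.5726, 1.2859, 3.0807)
after S2 (essential): [0.6503 0.2004 0.1733; -0.1683 0.6251 0.0434; 0.1575 -0.2471 0.0034]

matrix = [0.6503 0.2004 0.1733; -0.1683 0.6251 0.0434; 0.1575 -0.2471 0.0034]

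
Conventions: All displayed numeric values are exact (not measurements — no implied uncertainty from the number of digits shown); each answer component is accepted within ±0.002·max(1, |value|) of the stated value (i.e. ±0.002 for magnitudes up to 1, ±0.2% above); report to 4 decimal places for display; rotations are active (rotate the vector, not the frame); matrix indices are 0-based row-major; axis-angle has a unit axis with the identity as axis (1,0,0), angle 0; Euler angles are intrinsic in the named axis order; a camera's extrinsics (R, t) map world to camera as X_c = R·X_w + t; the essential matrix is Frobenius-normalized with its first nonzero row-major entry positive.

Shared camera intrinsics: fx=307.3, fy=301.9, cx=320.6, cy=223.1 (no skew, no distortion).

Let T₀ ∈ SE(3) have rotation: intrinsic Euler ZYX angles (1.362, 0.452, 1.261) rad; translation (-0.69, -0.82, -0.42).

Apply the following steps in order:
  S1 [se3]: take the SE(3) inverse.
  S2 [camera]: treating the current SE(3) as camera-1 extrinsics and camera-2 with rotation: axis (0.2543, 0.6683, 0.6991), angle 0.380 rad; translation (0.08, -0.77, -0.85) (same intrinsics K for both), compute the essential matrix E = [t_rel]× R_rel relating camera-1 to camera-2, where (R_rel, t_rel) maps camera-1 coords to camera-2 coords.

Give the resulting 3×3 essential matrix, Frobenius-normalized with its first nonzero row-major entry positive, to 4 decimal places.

matrix = [0.5632 -0.3949 0.0536; 0.0074 0.1808 -0.3830; -0.2321 -0.1044 0.5290]

after S1 (invert_se3): R=[0.1865 0.8800 -0.4368; -0.2120 0.4701 0.8568; 0.9593 -0.0672 0.2742], t=(0.6669, 0.5991, 0.7220)
after S2 (essential): [0.5632 -0.3949 0.0536; 0.0074 0.1808 -0.3830; -0.2321 -0.1044 0.5290]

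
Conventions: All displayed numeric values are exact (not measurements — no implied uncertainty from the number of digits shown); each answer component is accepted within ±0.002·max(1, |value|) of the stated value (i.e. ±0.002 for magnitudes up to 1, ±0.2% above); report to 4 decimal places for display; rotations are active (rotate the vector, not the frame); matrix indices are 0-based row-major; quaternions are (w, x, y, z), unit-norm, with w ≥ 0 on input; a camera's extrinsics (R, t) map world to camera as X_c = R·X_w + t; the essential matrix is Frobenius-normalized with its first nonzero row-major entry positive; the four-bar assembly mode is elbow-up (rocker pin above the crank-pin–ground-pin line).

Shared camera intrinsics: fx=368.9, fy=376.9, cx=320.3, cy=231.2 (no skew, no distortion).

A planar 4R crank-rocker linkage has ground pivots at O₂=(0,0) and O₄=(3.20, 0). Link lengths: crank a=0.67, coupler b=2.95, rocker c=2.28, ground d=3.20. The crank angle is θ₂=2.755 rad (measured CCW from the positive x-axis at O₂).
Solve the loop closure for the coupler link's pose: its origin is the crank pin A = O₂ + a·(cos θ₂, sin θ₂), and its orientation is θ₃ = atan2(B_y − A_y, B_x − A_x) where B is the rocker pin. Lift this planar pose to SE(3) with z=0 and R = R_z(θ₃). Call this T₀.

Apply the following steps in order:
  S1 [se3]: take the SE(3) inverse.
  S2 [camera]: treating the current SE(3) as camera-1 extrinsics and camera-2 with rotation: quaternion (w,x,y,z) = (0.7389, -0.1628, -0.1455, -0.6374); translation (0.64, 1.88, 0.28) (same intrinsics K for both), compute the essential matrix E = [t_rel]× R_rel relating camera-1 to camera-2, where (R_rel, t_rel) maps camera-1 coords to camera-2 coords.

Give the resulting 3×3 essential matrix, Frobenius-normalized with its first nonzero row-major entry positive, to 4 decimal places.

matrix = [0.2199 -0.1854 0.6081; -0.0703 0.0606 -0.1972; -0.5899 -0.3774 0.0979]

source (fourbar_fk): coupler pose = R=[0.8416 -0.5402 0.0000; 0.5402 0.8416 0.0000; 0.0000 0.0000 1.0000], t=(-0.6206, 0.2526, 0.0000)
after S1 (invert_se3): R=[0.8416 0.5402 0.0000; -0.5402 0.8416 0.0000; 0.0000 0.0000 1.0000], t=(0.3858, -0.5478, 0.0000)
after S2 (essential): [0.2199 -0.1854 0.6081; -0.0703 0.0606 -0.1972; -0.5899 -0.3774 0.0979]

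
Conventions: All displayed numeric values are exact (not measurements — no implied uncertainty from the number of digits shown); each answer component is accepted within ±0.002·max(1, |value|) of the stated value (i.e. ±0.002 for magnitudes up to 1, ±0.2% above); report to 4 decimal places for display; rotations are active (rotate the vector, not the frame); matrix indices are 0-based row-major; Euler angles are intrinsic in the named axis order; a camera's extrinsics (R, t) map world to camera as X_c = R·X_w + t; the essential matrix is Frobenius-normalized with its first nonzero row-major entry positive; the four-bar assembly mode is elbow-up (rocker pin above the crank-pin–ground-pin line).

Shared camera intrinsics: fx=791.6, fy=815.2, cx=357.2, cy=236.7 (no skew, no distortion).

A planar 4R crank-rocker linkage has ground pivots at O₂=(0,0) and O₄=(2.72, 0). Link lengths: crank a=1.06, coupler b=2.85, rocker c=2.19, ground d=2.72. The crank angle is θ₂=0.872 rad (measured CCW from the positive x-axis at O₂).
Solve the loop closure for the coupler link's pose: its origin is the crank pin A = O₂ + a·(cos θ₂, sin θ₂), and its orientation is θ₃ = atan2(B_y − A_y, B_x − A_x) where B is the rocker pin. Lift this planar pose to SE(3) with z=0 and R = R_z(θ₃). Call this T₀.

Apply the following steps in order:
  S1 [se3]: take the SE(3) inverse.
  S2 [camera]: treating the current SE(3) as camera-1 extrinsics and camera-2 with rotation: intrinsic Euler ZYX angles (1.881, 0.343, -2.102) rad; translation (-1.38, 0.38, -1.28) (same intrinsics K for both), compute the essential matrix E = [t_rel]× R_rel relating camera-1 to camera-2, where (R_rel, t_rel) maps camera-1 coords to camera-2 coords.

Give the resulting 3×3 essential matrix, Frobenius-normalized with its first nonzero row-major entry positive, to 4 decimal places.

source (fourbar_fk): coupler pose = R=[0.8856 -0.4645 0.0000; 0.4645 0.8856 0.0000; 0.0000 0.0000 1.0000], t=(0.6819, 0.8116, 0.0000)
after S1 (invert_se3): R=[0.8856 0.4645 0.0000; -0.4645 0.8856 0.0000; 0.0000 0.0000 1.0000], t=(-0.9808, -0.4019, 0.0000)
after S2 (essential): [0.2716 -0.4465 -0.3674; -0.2109 -0.5481 0.3097; -0.2262 0.0034 0.3160]

matrix = [0.2716 -0.4465 -0.3674; -0.2109 -0.5481 0.3097; -0.2262 0.0034 0.3160]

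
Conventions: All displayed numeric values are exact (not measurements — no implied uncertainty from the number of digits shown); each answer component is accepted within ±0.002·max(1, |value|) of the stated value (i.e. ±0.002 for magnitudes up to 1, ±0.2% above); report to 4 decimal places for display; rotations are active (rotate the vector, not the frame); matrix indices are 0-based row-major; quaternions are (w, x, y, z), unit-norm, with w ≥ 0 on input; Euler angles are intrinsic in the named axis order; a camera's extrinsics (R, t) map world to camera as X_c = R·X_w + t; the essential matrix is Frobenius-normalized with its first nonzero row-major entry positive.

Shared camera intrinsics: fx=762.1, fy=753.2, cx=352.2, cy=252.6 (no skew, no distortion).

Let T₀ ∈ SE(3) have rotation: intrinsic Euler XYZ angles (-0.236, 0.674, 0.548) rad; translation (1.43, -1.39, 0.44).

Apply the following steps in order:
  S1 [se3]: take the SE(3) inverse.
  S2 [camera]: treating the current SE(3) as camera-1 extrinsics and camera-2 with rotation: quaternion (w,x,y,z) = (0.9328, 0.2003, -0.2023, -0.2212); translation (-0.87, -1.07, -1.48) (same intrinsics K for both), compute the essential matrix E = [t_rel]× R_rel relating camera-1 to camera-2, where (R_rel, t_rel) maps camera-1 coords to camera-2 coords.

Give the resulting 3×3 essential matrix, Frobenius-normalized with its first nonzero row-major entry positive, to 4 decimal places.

after S1 (invert_se3): R=[0.6669 0.3820 -0.6398; -0.4071 0.9059 0.1166; 0.6241 0.1827 0.7597], t=(-0.1412, 1.7901, -0.9728)
after S2 (essential): [0.1544 0.0017 -0.6858; -0.2884 0.0556 0.0071; 0.6123 -0.1265 0.1692]

matrix = [0.1544 0.0017 -0.6858; -0.2884 0.0556 0.0071; 0.6123 -0.1265 0.1692]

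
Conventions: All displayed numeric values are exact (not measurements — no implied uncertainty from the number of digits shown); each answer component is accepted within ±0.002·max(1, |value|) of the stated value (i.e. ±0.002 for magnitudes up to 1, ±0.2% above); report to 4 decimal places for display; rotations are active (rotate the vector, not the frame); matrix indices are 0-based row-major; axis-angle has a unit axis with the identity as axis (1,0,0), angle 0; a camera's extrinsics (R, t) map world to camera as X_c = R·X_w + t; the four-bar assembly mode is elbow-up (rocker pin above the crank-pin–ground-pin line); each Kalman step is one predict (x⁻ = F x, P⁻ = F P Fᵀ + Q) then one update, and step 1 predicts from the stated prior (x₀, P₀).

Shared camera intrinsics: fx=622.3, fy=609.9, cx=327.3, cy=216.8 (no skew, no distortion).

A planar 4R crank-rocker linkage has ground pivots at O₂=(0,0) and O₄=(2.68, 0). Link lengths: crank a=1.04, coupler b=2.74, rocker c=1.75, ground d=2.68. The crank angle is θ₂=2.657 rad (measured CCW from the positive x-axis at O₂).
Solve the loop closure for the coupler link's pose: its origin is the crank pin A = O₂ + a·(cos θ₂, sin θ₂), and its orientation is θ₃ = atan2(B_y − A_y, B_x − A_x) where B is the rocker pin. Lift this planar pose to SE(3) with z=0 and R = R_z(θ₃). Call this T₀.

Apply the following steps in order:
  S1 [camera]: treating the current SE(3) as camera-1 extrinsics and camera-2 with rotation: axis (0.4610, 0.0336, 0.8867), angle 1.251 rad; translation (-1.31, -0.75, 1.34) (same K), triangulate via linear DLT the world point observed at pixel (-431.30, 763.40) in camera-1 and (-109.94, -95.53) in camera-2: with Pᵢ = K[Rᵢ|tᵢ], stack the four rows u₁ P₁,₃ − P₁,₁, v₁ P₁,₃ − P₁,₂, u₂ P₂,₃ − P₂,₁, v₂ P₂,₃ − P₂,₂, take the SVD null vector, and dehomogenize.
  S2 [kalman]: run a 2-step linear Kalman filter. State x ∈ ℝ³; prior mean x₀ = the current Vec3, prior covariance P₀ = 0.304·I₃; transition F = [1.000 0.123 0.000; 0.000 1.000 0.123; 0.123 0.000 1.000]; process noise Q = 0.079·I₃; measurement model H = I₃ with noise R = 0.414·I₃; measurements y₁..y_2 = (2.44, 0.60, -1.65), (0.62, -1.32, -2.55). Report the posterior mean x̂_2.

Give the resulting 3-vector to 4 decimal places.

result = (0.6325, 0.0806, -0.9796)

source (fourbar_fk): coupler pose = R=[0.9401 -0.3410 0.0000; 0.3410 0.9401 0.0000; 0.0000 0.0000 1.0000], t=(-0.9203, 0.4845, 0.0000)
after S1 (triangulate): (-0.7979, 1.4733, 1.7824)
after S2 (kf_track): (0.6325, 0.0806, -0.9796)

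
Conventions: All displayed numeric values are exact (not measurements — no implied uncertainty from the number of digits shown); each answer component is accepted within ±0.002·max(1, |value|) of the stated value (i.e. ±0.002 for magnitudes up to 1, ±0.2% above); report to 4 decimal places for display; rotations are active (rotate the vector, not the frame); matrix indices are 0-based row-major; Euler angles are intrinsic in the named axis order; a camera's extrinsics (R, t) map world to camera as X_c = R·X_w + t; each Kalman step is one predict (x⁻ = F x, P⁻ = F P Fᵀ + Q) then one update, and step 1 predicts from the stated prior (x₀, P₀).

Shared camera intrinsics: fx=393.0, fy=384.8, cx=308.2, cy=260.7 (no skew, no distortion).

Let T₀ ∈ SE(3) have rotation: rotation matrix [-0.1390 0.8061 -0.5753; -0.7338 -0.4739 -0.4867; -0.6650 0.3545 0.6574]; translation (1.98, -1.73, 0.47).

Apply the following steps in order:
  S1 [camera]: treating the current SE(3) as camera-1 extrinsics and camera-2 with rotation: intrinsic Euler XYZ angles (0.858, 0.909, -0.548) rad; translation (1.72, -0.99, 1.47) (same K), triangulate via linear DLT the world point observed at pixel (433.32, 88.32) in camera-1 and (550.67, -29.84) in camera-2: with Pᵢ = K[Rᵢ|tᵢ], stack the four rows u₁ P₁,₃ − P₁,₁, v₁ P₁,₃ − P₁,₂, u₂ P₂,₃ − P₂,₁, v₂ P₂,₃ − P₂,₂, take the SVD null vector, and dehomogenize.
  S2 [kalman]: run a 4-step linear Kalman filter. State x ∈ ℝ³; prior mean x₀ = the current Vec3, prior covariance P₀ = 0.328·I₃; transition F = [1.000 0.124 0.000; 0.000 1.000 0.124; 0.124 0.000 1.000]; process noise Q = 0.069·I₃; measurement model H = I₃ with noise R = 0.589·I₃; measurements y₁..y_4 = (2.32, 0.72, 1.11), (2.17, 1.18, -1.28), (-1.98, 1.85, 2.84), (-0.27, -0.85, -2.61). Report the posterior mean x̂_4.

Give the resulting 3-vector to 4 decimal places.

after S1 (triangulate): (-1.6363, -0.5168, 1.7247)
after S2 (kf_track): (-0.2150, 0.4320, 0.0317)

result = (-0.2150, 0.4320, 0.0317)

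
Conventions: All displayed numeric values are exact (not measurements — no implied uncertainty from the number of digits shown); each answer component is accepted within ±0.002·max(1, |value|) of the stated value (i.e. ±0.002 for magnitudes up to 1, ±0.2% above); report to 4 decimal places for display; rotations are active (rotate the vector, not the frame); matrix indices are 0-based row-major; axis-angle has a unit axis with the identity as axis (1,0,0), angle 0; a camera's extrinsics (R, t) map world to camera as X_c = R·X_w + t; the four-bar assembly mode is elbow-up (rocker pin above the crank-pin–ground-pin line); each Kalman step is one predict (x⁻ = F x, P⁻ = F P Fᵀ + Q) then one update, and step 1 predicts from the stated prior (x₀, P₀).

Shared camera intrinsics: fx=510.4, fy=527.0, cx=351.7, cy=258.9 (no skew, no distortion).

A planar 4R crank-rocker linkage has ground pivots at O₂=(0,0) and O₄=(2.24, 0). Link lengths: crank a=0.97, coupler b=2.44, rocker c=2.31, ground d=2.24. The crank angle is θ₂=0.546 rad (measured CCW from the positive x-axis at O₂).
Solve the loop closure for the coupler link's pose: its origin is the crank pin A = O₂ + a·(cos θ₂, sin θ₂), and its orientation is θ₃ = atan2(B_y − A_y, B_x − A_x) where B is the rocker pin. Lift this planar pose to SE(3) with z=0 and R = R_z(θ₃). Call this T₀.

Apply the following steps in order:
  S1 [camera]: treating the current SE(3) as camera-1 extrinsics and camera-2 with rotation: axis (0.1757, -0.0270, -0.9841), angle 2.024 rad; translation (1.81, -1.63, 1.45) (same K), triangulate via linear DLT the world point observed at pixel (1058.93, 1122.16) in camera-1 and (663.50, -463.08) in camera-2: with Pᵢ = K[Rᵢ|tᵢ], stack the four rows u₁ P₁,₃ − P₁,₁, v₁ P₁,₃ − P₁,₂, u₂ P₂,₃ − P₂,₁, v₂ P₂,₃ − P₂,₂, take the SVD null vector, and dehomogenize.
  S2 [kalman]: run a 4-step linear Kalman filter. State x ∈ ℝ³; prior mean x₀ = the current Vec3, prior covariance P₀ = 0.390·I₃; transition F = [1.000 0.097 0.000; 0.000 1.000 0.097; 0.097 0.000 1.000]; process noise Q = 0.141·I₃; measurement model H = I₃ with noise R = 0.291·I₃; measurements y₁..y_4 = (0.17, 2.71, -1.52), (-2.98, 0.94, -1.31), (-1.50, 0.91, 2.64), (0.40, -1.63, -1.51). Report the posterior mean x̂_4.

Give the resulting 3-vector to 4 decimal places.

source (fourbar_fk): coupler pose = R=[0.6780 -0.7350 0.0000; 0.7350 0.6780 0.0000; 0.0000 0.0000 1.0000], t=(0.8290, 0.5037, 0.0000)
after S1 (triangulate): (1.2601, 0.3621, 1.0228)
after S2 (kf_track): (-0.4626, -0.2353, -0.4520)

result = (-0.4626, -0.2353, -0.4520)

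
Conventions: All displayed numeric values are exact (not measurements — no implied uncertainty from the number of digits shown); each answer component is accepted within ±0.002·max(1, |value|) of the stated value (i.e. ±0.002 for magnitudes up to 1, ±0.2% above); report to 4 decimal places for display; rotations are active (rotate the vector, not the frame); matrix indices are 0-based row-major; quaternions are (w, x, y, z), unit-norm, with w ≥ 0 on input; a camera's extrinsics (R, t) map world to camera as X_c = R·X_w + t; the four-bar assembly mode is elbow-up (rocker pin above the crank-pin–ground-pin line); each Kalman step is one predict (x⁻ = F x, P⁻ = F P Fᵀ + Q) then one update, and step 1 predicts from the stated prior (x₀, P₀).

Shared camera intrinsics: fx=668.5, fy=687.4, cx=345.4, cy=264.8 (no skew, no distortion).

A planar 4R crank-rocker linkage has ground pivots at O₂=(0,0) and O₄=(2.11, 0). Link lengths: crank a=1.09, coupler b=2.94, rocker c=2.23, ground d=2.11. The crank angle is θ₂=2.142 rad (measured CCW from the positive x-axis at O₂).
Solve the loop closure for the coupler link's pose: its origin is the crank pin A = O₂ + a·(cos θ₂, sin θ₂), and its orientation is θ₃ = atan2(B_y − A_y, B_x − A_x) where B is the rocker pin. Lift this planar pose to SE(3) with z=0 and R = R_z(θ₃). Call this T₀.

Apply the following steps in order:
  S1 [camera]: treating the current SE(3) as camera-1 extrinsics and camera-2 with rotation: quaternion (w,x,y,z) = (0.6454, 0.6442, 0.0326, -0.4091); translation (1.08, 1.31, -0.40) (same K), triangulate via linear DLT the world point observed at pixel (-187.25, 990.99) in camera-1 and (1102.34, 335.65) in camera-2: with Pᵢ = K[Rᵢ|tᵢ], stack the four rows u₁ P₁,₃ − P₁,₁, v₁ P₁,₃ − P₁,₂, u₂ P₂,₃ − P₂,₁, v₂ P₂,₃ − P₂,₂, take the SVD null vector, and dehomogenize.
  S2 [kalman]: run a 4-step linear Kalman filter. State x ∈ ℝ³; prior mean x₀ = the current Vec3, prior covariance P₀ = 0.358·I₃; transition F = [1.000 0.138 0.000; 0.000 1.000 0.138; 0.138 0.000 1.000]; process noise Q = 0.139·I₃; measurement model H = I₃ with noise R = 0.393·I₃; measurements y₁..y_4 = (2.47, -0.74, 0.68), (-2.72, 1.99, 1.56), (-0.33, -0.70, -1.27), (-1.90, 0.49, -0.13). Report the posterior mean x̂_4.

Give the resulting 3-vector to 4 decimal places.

source (fourbar_fk): coupler pose = R=[0.8949 -0.4463 0.0000; 0.4463 0.8949 0.0000; 0.0000 0.0000 1.0000], t=(-0.5893, 0.9170, 0.0000)
after S1 (triangulate): (-0.2282, 0.7815, 1.4336)
after S2 (kf_track): (-1.1133, 0.3128, -0.1055)

result = (-1.1133, 0.3128, -0.1055)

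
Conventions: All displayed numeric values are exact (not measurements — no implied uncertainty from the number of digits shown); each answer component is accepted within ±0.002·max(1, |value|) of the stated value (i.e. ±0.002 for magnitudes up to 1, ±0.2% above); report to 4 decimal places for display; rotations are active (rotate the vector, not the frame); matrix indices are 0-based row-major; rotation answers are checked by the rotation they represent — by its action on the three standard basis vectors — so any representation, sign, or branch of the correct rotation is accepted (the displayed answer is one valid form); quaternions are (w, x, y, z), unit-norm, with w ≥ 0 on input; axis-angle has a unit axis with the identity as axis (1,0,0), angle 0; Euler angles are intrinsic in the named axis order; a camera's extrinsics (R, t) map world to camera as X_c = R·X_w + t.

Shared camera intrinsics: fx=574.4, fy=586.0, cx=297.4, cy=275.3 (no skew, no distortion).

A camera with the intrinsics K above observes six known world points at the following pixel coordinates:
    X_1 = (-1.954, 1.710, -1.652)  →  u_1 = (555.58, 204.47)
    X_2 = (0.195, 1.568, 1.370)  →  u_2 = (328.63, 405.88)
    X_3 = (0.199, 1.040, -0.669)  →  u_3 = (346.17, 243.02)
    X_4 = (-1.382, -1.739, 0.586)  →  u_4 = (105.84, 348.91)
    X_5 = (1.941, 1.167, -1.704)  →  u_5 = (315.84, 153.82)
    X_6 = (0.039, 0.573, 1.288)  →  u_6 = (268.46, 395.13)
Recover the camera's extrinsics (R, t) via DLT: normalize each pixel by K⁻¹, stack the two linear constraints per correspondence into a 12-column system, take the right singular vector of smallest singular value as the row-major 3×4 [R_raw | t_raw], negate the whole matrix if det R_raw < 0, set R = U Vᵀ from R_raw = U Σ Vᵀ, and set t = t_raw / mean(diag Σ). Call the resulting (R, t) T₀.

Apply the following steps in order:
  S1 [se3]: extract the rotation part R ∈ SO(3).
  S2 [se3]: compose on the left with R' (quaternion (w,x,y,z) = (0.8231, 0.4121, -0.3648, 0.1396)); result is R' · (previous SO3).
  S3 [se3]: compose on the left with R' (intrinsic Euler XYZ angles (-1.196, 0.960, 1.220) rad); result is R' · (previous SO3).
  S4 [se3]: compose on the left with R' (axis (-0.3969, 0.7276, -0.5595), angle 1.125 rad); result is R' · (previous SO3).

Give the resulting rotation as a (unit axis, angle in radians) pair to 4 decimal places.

rotation (axis_angle) = ((-0.7278, 0.0332, -0.6850), 2.0449)

source (pnp_recover): camera pose = R=[-0.4319 0.8462 -0.3121; -0.2403 0.2256 0.9441; 0.8693 0.4827 0.1059], t=(-0.4100, 0.0600, 6.3801)
after S1 (rot_of_se3): [-0.4319 0.8462 -0.3121; -0.2403 0.2256 0.9441; 0.8693 0.4827 0.1059]
after S2 (compose_so3): [-0.5947 0.2339 -0.7692; -0.7971 -0.2965 0.5261; -0.1050 0.9259 0.3628]
after S3 (compose_so3): [0.2261 0.9643 -0.1378; -0.7756 0.2638 0.5735; 0.5893 -0.0228 0.8076]
after S4 (compose_so3): [0.3150 0.5742 0.7557; -0.6447 -0.4549 0.6143; 0.6966 -0.6807 0.2269]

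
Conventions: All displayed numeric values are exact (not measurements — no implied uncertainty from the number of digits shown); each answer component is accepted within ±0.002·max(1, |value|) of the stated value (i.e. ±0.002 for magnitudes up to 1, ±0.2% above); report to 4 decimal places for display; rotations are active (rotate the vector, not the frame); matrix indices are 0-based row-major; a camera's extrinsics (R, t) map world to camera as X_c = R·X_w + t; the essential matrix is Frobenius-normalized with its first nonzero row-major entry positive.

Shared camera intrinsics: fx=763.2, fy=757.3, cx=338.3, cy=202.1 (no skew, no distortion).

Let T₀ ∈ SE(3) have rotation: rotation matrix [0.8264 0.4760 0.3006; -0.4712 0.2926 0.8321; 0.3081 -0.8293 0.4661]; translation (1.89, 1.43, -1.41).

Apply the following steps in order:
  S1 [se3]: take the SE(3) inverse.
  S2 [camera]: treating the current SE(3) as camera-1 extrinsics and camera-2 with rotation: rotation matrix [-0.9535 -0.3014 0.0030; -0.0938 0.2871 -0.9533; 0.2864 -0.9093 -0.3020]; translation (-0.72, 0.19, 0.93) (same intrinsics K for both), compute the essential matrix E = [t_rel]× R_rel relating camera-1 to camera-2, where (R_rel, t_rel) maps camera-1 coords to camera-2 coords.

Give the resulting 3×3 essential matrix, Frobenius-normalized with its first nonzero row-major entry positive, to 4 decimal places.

matrix = [0.2656 -0.0570 -0.2618; 0.2643 0.0065 -0.5499; 0.5335 -0.3017 0.3313]

after S1 (invert_se3): R=[0.8265 -0.4712 0.3081; 0.4760 0.2926 -0.8293; 0.3006 0.8321 0.4661], t=(-0.4537, -2.4875, -1.1008)
after S2 (essential): [0.2656 -0.0570 -0.2618; 0.2643 0.0065 -0.5499; 0.5335 -0.3017 0.3313]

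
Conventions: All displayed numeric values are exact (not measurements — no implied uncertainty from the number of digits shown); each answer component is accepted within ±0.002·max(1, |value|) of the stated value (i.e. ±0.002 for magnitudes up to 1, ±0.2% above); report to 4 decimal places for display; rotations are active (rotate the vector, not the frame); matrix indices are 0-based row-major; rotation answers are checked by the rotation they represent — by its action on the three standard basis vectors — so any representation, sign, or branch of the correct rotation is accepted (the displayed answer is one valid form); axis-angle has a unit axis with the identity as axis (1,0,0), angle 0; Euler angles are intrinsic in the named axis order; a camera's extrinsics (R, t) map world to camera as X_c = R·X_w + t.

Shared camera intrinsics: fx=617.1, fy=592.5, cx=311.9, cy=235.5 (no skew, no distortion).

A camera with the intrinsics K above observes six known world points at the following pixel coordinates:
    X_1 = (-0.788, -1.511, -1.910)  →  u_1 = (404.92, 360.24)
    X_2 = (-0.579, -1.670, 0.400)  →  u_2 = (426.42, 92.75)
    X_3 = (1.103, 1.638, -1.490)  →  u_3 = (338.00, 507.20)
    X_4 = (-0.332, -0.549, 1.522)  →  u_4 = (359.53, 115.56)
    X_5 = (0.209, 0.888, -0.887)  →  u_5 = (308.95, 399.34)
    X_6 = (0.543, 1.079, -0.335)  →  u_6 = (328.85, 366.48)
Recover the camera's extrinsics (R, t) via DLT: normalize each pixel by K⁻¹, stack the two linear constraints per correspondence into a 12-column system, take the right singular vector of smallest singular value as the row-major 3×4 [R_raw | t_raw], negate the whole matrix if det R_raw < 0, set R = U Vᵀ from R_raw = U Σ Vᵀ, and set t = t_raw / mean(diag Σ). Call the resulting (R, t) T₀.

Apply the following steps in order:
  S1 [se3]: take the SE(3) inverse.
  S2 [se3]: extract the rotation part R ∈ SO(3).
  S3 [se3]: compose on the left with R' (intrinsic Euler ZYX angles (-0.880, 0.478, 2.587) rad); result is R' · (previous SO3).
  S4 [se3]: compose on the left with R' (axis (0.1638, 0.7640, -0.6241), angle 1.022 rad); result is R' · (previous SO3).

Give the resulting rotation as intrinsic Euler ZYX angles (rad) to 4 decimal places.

source (pnp_recover): camera pose = R=[0.8239 -0.5641 0.0538; 0.4101 0.5280 -0.7437; 0.3911 0.6348 0.6664], t=(0.3500, 0.3300, 5.5304)
after S1 (invert_se3): R=[0.8239 0.4101 0.3911; -0.5641 0.5280 0.6348; 0.0538 -0.7437 0.6664], t=(-2.5868, -3.4876, -3.4586)
after S2 (rot_of_se3): [0.8239 0.4101 0.3911; -0.5641 0.5280 0.6348; 0.0538 -0.7437 0.6664]
after S3 (compose_so3): [0.7134 0.4547 -0.5332; -0.1548 -0.6398 -0.7528; -0.6834 0.6196 -0.3861]
after S4 (compose_so3): [-0.1224 0.2376 -0.9636; -0.2098 -0.9552 -0.2089; -0.9701 0.1766 0.1668]

rotation (euler_zyx) = (-2.0990, 1.3255, 0.8140)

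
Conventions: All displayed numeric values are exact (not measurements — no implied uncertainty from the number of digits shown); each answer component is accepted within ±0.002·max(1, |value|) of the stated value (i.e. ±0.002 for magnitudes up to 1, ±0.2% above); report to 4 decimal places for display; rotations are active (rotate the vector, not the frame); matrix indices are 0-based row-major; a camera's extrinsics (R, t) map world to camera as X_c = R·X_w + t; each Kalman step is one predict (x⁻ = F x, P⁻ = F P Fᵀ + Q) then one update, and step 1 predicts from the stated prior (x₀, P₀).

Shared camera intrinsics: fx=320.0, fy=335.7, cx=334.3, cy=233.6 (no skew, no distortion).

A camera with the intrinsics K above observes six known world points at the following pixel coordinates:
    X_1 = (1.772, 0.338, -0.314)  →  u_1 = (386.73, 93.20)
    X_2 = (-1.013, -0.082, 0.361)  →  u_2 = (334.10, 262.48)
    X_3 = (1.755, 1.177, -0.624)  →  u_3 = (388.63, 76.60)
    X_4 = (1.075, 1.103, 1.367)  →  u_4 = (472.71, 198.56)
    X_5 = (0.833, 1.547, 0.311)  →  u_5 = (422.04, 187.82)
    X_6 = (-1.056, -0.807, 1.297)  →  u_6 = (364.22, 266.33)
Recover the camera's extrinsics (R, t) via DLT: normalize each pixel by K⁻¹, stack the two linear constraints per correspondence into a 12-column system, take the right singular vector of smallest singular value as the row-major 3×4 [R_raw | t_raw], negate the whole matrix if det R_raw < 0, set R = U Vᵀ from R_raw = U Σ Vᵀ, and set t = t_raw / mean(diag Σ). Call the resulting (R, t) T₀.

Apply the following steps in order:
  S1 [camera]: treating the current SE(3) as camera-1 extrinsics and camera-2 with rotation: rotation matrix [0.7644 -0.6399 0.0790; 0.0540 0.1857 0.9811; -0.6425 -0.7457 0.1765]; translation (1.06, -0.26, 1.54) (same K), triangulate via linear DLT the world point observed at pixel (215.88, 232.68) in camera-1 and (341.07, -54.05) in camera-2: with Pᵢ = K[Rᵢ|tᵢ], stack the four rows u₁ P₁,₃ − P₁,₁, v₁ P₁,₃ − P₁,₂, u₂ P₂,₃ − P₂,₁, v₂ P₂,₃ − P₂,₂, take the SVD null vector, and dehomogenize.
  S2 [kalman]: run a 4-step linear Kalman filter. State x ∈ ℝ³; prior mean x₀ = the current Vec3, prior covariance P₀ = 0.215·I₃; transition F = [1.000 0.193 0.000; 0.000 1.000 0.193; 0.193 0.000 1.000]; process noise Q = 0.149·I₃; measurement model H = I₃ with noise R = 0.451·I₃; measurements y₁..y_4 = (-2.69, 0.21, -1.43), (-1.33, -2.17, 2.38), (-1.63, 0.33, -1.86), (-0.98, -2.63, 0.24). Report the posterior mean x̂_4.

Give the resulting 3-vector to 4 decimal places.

result = (-1.4888, -1.4877, -0.7014)

source (pnp_recover): camera pose = R=[0.4649 0.1868 0.8654; -0.8596 0.3291 0.3907; -0.2119 -0.9256 0.3136], t=(0.1702, -0.4701, 5.5795)
after S1 (triangulate): (-1.4892, -0.4222, -1.7577)
after S2 (kf_track): (-1.4888, -1.4877, -0.7014)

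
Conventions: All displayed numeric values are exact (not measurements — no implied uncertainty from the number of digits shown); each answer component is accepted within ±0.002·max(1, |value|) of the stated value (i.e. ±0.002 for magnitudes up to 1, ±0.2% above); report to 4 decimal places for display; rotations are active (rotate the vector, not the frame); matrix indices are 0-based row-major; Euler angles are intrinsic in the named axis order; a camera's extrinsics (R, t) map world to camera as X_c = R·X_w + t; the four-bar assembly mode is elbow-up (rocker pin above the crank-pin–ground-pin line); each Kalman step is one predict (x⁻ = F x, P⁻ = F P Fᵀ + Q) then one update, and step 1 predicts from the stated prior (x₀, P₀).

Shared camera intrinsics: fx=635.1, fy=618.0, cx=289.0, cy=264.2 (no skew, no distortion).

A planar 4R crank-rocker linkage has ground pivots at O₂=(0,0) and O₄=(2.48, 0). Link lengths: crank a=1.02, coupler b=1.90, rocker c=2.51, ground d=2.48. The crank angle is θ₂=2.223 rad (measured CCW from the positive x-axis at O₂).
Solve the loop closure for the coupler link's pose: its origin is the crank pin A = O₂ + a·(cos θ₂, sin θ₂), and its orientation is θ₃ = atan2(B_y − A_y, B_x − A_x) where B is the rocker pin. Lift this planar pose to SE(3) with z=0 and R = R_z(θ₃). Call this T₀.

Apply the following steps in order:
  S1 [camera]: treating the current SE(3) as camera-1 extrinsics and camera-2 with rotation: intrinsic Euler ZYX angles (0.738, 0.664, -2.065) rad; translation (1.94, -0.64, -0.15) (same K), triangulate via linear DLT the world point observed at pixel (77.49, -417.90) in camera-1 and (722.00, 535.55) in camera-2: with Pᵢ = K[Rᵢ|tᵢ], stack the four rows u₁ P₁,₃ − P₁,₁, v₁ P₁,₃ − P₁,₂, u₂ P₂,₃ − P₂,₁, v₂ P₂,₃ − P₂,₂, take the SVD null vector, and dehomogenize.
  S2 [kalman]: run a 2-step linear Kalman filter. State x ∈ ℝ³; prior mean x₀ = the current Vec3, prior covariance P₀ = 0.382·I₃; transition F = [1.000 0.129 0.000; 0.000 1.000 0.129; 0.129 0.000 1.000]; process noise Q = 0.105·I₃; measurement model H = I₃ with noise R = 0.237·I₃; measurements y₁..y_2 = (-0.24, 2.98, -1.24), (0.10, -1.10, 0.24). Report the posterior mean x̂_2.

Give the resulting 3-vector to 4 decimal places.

source (fourbar_fk): coupler pose = R=[0.7999 -0.6001 0.0000; 0.6001 0.7999 0.0000; 0.0000 0.0000 1.0000], t=(-0.6191, 0.8106, 0.0000)
after S1 (triangulate): (-0.8675, -1.6643, 0.9434)
after S2 (kf_track): (-0.1176, 0.1122, -0.1637)

result = (-0.1176, 0.1122, -0.1637)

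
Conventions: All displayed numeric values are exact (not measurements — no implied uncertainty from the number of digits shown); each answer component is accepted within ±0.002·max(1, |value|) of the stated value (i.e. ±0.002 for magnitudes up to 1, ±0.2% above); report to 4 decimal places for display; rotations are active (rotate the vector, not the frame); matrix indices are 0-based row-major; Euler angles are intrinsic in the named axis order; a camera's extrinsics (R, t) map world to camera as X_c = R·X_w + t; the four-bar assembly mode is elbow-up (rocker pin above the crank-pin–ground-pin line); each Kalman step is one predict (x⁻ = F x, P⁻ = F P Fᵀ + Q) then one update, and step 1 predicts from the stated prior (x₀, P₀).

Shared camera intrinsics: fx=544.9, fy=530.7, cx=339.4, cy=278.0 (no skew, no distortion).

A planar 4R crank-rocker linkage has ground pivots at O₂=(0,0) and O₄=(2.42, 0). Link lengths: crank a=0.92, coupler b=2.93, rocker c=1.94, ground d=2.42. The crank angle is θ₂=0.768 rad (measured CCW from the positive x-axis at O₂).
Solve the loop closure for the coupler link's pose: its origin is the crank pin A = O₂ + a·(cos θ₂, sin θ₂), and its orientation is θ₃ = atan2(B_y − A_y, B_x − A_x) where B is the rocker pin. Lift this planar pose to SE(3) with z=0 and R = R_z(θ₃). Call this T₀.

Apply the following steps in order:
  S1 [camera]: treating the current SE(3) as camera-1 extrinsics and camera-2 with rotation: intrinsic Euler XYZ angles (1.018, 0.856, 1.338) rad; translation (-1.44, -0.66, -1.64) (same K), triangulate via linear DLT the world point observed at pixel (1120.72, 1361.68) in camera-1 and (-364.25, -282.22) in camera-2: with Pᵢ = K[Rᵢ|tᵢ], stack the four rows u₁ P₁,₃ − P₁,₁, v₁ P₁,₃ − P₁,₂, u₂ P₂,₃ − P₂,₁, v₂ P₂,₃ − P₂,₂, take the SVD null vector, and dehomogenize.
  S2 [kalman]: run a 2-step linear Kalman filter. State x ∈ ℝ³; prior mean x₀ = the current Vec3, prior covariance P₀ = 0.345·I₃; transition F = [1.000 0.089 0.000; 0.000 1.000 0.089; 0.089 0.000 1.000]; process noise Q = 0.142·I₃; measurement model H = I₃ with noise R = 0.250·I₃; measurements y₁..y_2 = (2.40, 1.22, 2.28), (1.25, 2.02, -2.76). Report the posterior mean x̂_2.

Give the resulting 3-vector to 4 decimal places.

result = (1.6752, 1.7056, -0.5534)

source (fourbar_fk): coupler pose = R=[0.9358 -0.3526 0.0000; 0.3526 0.9358 0.0000; 0.0000 0.0000 1.0000], t=(0.6618, 0.6391, 0.0000)
after S1 (triangulate): (1.7266, 1.3878, 1.2471)
after S2 (kf_track): (1.6752, 1.7056, -0.5534)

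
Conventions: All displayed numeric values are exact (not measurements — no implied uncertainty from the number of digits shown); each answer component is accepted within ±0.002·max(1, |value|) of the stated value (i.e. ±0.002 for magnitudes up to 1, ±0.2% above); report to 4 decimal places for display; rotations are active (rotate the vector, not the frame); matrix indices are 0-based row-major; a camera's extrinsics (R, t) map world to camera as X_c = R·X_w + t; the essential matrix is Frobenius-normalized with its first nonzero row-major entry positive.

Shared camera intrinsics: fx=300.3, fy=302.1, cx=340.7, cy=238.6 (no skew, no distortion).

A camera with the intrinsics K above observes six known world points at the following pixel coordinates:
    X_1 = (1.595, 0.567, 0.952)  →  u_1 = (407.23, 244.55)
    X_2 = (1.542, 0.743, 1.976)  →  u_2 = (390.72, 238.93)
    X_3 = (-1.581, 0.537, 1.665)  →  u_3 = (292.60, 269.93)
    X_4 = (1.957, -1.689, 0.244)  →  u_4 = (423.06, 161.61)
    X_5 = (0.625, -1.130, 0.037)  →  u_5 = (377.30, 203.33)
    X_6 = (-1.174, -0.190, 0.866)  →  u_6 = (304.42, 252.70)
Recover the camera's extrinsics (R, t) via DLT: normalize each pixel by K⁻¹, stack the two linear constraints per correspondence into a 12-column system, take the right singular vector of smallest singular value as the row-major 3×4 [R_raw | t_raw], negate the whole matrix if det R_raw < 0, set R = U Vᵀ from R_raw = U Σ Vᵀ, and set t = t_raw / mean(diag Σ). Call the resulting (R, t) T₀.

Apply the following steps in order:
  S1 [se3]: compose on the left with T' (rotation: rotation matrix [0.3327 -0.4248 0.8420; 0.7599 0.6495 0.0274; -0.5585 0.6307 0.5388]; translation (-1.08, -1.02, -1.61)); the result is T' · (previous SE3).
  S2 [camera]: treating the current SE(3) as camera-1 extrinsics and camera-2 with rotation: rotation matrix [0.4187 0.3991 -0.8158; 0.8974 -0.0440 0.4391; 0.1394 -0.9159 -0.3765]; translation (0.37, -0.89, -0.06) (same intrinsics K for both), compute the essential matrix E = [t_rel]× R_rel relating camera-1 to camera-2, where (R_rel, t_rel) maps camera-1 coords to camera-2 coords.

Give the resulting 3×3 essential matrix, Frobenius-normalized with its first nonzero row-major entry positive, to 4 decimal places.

matrix = [0.1742 -0.1497 -0.5498; 0.0447 -0.4576 -0.2051; -0.1340 -0.5168 0.3263]

source (pnp_recover): camera pose = R=[0.9366 0.2174 -0.2747; -0.3024 0.8977 -0.3206; 0.1769 0.3833 0.9065], t=(0.4805, 0.4400, 6.9326)
after S1 (compose_se3): R=[0.5890 0.0138 0.8080; 0.5202 0.7587 -0.3921; -0.6185 0.6513 0.4397], t=(4.7300, -0.1790, 2.1346)
after S2 (essential): [0.1742 -0.1497 -0.5498; 0.0447 -0.4576 -0.2051; -0.1340 -0.5168 0.3263]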